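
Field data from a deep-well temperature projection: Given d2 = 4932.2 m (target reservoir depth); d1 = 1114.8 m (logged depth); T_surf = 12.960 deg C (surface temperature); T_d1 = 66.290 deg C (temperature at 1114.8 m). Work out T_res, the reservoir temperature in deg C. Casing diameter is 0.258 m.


Step 1: grad = (T_d1 - T_surf)/d1 * 1000 = (66.29 - 12.96)/1114.8 * 1000 = 47.83818 deg C/km
Step 2: T_res = T_surf + grad*d2/1000 = 12.96 + 47.83818*4932.2/1000 = 248.91 deg C
T_res = 248.91 deg C


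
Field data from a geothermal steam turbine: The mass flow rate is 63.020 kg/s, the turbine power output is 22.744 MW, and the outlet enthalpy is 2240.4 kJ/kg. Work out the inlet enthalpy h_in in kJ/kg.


h_in = h_out + P * 1000 / mdot
h_in = 2240.4 + 22.744 * 1000 / 63.020
h_in = 2601.3 kJ/kg


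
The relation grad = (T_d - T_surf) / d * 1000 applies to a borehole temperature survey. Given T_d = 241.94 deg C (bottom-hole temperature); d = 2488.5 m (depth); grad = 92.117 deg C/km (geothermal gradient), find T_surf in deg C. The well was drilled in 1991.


T_surf = T_d - grad * d / 1000
T_surf = 241.94 - 92.117 * 2488.5 / 1000
T_surf = 12.707 deg C


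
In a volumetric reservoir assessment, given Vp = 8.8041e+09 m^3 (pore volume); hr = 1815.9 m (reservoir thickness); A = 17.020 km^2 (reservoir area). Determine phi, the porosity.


phi = Vp / (A * 1e6 * hr)
phi = 8.8041e+09 / (17.020 * 1e6 * 1815.9)
phi = 0.28486


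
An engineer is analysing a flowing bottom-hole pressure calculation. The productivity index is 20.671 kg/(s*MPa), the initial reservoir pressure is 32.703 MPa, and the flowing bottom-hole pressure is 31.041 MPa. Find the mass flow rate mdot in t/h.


mdot = (P_i - P_wf) * PI
mdot = (32.703 - 31.041) * 20.671
mdot = 34.35520 kg/s
Convert: 34.35520 kg/s * 3.6 = 123.68 t/h
mdot = 123.68 t/h


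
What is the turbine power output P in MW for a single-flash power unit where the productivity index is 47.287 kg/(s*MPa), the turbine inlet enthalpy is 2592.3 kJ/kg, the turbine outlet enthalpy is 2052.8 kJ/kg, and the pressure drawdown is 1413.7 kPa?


Step 1: mdot = PI * dP / 1000 = 47.287 * 1413.7 / 1000 = 66.84963 kg/s
Step 2: P = mdot*(h_in - h_out)/1000 = 66.84963*(2592.3 - 2052.8)/1000 = 36.065 MW
P = 36.065 MW


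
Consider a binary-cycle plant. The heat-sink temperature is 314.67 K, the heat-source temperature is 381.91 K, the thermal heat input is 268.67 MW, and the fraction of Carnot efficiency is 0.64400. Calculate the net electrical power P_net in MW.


Step 1: eta = (1 - Tc/Th)*f = (1 - 314.67/381.91)*0.644 = 0.1133842
Step 2: P_net = eta * Q_in = 0.1133842 * 268.67 = 30.463 MW
P_net = 30.463 MW


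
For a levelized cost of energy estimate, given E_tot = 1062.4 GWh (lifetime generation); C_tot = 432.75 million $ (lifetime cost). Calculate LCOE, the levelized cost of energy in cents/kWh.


LCOE = C_tot / E_tot * 100
LCOE = 432.75 / 1062.4 * 100
LCOE = 40.733 cents/kWh


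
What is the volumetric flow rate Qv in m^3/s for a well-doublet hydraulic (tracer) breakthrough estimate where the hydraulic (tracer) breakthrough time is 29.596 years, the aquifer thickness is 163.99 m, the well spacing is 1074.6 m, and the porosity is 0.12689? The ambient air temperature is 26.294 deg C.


Qv = pi*hr*phi*L^2 / (3*t_bt*365.25*86400)
Qv = pi*163.99*0.12689*1074.6^2 / (3*29.596*365.25*86400)
Qv = 0.026942 m^3/s


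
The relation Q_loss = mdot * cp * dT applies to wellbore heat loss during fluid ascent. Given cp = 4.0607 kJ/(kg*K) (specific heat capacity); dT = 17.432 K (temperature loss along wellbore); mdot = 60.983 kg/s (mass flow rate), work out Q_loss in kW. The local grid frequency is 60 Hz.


Q_loss = mdot * cp * dT
Q_loss = 60.983 * 4.0607 * 17.432
Q_loss = 4316.8 kW


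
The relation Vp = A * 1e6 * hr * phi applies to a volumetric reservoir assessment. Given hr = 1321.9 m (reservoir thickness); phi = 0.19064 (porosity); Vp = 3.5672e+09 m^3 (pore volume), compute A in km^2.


A = Vp / (1e6 * hr * phi)
A = 3.5672e+09 / (1e6 * 1321.9 * 0.19064)
A = 14.155 km^2


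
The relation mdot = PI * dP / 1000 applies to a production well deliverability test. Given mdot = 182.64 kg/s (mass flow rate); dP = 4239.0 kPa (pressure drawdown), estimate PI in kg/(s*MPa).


PI = mdot * 1000 / dP
PI = 182.64 * 1000 / 4239.0
PI = 43.086 kg/(s*MPa)


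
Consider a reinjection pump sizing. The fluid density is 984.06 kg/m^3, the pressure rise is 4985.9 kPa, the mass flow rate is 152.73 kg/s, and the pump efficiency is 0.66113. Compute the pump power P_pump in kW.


P_pump = mdot * dP / (rho * eta)
P_pump = 152.73 * 4985.9 / (984.06 * 0.66113)
P_pump = 1170.5 kW


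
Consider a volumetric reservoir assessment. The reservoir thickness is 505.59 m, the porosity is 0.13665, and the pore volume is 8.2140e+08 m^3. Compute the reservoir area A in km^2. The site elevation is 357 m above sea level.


A = Vp / (1e6 * hr * phi)
A = 8.2140e+08 / (1e6 * 505.59 * 0.13665)
A = 11.889 km^2


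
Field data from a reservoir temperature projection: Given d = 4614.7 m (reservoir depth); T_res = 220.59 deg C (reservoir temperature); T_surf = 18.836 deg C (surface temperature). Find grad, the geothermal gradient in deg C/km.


grad = (T_res - T_surf) / d * 1000
grad = (220.59 - 18.836) / 4614.7 * 1000
grad = 43.720 deg C/km


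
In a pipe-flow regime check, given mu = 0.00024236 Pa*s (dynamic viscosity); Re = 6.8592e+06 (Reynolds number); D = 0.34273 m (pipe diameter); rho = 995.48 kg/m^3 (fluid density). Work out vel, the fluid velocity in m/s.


vel = Re * mu / (rho * D)
vel = 6.8592e+06 * 0.00024236 / (995.48 * 0.34273)
vel = 4.8725 m/s


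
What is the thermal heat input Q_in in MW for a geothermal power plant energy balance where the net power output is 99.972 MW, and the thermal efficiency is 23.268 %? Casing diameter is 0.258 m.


Q_in = W_net / (eta / 100)
Q_in = 99.972 / (23.268 / 100)
Q_in = 429.65 MW


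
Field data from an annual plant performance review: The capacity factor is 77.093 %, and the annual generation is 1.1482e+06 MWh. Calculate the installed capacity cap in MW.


cap = E_a / (CF/100 * 8760)
cap = 1.1482e+06 / (77.093/100 * 8760)
cap = 170.02 MW


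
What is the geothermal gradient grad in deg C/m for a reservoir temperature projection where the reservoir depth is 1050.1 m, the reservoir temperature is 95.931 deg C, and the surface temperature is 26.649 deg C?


grad = (T_res - T_surf) / d * 1000
grad = (95.931 - 26.649) / 1050.1 * 1000
grad = 65.97657 deg C/km
Convert: 65.97657 deg C/km * 0.001 = 0.065977 deg C/m
grad = 0.065977 deg C/m


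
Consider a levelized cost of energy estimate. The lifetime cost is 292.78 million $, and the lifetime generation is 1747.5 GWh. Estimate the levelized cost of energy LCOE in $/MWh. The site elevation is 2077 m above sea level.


LCOE = C_tot / E_tot * 100
LCOE = 292.78 / 1747.5 * 100
LCOE = 16.75422 cents/kWh
Convert: 16.75422 cents/kWh * 10.0 = 167.54 $/MWh
LCOE = 167.54 $/MWh


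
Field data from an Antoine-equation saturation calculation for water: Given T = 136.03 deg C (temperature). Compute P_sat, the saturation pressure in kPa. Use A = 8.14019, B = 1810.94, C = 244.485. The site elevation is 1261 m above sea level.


P_sat = 10^(A - B/(C + T)) / 760 * 0.101325
P_sat = 10^(8.14019 - 1810.94/(244.485 + 136.03)) / 760 * 0.101325
P_sat = 0.3205615 MPa
Convert: 0.3205615 MPa * 1000.0 = 320.56 kPa
P_sat = 320.56 kPa


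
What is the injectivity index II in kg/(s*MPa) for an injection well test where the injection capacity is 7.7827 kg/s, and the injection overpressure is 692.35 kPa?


II = mdot * 1000 / dP
II = 7.7827 * 1000 / 692.35
II = 11.241 kg/(s*MPa)


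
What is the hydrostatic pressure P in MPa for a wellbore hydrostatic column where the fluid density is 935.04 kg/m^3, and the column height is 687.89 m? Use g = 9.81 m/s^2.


P = rho * g * h / 1e6
P = 935.04 * 9.81 * 687.89 / 1e6
P = 6.3098 MPa


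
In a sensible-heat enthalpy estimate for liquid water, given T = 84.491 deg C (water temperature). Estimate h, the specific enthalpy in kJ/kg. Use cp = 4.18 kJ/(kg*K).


h = cp * T
h = 4.18 * 84.491
h = 353.17 kJ/kg


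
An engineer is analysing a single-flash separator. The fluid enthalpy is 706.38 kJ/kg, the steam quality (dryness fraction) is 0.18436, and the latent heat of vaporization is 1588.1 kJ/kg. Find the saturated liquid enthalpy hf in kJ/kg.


hf = h - x * hfg
hf = 706.38 - 0.18436 * 1588.1
hf = 413.60 kJ/kg


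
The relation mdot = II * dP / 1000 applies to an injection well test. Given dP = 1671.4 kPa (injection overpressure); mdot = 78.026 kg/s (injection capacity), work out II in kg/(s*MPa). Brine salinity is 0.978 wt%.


II = mdot * 1000 / dP
II = 78.026 * 1000 / 1671.4
II = 46.683 kg/(s*MPa)


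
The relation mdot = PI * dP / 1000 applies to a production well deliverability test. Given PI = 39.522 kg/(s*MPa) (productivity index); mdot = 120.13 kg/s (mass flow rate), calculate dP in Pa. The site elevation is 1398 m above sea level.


dP = mdot * 1000 / PI
dP = 120.13 * 1000 / 39.522
dP = 3039.573 kPa
Convert: 3039.573 kPa * 1000.0 = 3.0396e+06 Pa
dP = 3.0396e+06 Pa


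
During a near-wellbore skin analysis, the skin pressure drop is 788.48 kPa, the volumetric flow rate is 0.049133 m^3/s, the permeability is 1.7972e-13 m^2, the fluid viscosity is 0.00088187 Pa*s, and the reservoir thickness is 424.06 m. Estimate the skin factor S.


S = dP_s * 1000 * 2*pi*k*hr / (q*mu)
S = 788.48 * 1000 * 2*pi*1.7972e-13*424.06 / (0.049133*0.00088187)
S = 8.7140


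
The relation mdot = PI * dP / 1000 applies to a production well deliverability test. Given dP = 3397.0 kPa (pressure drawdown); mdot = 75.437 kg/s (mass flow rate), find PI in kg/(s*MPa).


PI = mdot * 1000 / dP
PI = 75.437 * 1000 / 3397.0
PI = 22.207 kg/(s*MPa)


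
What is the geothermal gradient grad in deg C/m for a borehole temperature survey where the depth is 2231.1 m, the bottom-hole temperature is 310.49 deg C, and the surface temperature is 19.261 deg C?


grad = (T_d - T_surf) / d * 1000
grad = (310.49 - 19.261) / 2231.1 * 1000
grad = 130.5316 deg C/km
Convert: 130.5316 deg C/km * 0.001 = 0.13053 deg C/m
grad = 0.13053 deg C/m


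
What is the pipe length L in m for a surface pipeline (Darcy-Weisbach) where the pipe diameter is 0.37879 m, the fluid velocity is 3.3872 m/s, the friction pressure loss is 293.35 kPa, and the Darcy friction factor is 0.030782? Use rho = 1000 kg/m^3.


L = dP*1000*D / (f*rho*vel^2/2)
L = 293.35*1000*0.37879 / (0.030782*1000*3.3872^2/2)
L = 629.27 m


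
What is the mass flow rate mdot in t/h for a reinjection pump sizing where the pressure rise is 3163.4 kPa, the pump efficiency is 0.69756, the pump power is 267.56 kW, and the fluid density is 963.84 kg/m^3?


mdot = P_pump * rho * eta / dP
mdot = 267.56 * 963.84 * 0.69756 / 3163.4
mdot = 56.86612 kg/s
Convert: 56.86612 kg/s * 3.6 = 204.72 t/h
mdot = 204.72 t/h


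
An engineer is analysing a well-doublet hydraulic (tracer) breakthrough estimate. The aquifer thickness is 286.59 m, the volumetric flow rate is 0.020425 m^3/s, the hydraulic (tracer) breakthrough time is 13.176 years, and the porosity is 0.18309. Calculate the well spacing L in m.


L = sqrt(t_bt*365.25*86400*3*Qv / (pi*hr*phi))
L = sqrt(13.176*365.25*86400*3*0.020425 / (pi*286.59*0.18309))
L = 393.14 m


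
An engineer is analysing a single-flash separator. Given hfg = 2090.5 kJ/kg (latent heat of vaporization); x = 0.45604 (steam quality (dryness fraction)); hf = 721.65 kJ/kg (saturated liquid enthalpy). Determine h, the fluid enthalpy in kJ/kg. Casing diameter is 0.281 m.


h = hf + x * hfg
h = 721.65 + 0.45604 * 2090.5
h = 1675.0 kJ/kg


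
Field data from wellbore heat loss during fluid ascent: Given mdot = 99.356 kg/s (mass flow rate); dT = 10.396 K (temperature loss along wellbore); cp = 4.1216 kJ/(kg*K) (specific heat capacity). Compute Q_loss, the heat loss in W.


Q_loss = mdot * cp * dT
Q_loss = 99.356 * 4.1216 * 10.396
Q_loss = 4257.221 kW
Convert: 4257.221 kW * 1000.0 = 4.2572e+06 W
Q_loss = 4.2572e+06 W


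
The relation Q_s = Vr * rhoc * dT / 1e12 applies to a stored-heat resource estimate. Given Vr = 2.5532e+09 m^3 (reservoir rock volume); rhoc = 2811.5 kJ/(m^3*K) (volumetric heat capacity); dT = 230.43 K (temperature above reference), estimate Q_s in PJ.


Q_s = Vr * rhoc * dT / 1e12
Q_s = 2.5532e+09 * 2811.5 * 230.43 / 1e12
Q_s = 1654.1 PJ


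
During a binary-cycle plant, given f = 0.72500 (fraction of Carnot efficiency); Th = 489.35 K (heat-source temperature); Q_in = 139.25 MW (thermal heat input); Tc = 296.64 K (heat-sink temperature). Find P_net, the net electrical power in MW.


Step 1: eta = (1 - Tc/Th)*f = (1 - 296.64/489.35)*0.725 = 0.2855109
Step 2: P_net = eta * Q_in = 0.2855109 * 139.25 = 39.757 MW
P_net = 39.757 MW


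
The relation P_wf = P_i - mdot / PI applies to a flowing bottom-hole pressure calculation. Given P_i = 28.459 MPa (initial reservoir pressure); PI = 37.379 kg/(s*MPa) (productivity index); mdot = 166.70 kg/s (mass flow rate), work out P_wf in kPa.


P_wf = P_i - mdot / PI
P_wf = 28.459 - 166.70 / 37.379
P_wf = 23.99928 MPa
Convert: 23.99928 MPa * 1000.0 = 23999 kPa
P_wf = 23999 kPa


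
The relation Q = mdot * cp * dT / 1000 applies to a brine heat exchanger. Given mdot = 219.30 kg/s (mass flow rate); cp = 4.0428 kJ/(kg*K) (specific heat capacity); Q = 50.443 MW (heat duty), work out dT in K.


dT = Q * 1000 / (mdot * cp)
dT = 50.443 * 1000 / (219.30 * 4.0428)
dT = 56.896 K


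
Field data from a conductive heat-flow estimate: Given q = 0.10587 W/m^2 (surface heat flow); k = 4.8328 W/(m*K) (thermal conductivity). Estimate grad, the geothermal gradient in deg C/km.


grad = q * 1000 / k
grad = 0.10587 * 1000 / 4.8328
grad = 21.907 deg C/km


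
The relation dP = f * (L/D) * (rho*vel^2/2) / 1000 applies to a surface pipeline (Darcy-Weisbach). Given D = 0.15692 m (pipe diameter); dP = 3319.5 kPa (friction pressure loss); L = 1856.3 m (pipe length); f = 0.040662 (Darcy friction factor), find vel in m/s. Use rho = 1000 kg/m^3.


vel = sqrt(dP*1000*2*D / (f*L*rho))
vel = sqrt(3319.5*1000*2*0.15692 / (0.040662*1856.3*1000))
vel = 3.7151 m/s


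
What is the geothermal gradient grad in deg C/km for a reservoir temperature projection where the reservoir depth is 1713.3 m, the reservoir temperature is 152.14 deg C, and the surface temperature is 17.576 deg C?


grad = (T_res - T_surf) / d * 1000
grad = (152.14 - 17.576) / 1713.3 * 1000
grad = 78.541 deg C/km


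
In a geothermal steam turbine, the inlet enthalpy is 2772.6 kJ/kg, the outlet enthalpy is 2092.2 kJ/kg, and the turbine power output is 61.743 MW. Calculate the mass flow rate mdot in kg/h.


mdot = P * 1000 / (h_in - h_out)
mdot = 61.743 * 1000 / (2772.6 - 2092.2)
mdot = 90.74515 kg/s
Convert: 90.74515 kg/s * 3600.0 = 3.2668e+05 kg/h
mdot = 3.2668e+05 kg/h


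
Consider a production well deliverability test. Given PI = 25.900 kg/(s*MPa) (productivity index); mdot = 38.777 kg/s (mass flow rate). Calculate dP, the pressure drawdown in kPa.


dP = mdot * 1000 / PI
dP = 38.777 * 1000 / 25.900
dP = 1497.2 kPa


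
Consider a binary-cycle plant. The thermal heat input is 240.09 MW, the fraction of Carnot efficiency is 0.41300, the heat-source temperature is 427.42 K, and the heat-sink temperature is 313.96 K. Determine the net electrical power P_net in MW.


Step 1: eta = (1 - Tc/Th)*f = (1 - 313.96/427.42)*0.413 = 0.1096322
Step 2: P_net = eta * Q_in = 0.1096322 * 240.09 = 26.322 MW
P_net = 26.322 MW


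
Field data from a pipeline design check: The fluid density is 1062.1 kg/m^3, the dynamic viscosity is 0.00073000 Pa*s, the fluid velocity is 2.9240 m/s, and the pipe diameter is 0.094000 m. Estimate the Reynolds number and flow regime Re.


Step 1: Re = rho*vel*D/mu = 1062.1*2.924*0.094/0.00073 = 3.9990e+05
Step 2: Re = 3.9990e+05 > 4000, so flow is turbulent.
Re = 3.9990e+05 (turbulent)


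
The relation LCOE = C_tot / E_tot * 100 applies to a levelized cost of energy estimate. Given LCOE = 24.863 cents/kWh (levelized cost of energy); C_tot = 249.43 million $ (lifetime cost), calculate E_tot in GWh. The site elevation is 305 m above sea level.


E_tot = C_tot / LCOE * 100
E_tot = 249.43 / 24.863 * 100
E_tot = 1003.2 GWh


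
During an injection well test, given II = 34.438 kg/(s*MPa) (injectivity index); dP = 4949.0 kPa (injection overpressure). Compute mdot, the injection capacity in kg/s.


mdot = II * dP / 1000
mdot = 34.438 * 4949.0 / 1000
mdot = 170.43 kg/s


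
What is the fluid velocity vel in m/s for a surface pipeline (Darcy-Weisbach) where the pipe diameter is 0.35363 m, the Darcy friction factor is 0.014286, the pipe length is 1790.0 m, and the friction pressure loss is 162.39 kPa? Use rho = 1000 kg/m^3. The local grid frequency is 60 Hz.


vel = sqrt(dP*1000*2*D / (f*L*rho))
vel = sqrt(162.39*1000*2*0.35363 / (0.014286*1790.0*1000))
vel = 2.1193 m/s


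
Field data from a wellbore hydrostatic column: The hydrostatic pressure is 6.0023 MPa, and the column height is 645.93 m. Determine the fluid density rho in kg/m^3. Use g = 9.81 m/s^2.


rho = P * 1e6 / (g * h)
rho = 6.0023 * 1e6 / (9.81 * 645.93)
rho = 947.25 kg/m^3


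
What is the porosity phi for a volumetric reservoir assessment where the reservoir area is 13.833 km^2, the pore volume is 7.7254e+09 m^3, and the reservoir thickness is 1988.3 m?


phi = Vp / (A * 1e6 * hr)
phi = 7.7254e+09 / (13.833 * 1e6 * 1988.3)
phi = 0.28088


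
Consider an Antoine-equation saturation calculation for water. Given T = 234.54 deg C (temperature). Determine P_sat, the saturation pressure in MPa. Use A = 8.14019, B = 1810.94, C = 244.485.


P_sat = 10^(A - B/(C + T)) / 760 * 0.101325
P_sat = 10^(8.14019 - 1810.94/(244.485 + 234.54)) / 760 * 0.101325
P_sat = 3.0523 MPa


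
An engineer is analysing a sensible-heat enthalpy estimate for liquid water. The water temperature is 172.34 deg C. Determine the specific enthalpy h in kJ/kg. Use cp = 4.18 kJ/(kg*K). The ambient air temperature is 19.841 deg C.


h = cp * T
h = 4.18 * 172.34
h = 720.38 kJ/kg


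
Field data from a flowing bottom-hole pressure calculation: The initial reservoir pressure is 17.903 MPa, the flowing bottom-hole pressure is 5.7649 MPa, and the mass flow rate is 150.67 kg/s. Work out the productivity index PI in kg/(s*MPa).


PI = mdot / (P_i - P_wf)
PI = 150.67 / (17.903 - 5.7649)
PI = 12.413 kg/(s*MPa)


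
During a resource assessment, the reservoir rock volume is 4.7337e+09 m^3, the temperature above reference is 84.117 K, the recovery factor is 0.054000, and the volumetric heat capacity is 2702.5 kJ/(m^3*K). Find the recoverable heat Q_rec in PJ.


Step 1: Q_s = Vr*rhoc*dT/1e12 = 4.7337e+09*2702.5*84.117/1e12 = 1076.094 PJ
Step 2: Q_rec = Q_s * RF = 1076.094 * 0.054 = 58.109 PJ
Q_rec = 58.109 PJ


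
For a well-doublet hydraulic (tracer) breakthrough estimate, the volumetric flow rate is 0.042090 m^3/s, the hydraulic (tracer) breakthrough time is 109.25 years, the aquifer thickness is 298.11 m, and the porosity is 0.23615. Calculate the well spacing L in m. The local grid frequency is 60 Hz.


L = sqrt(t_bt*365.25*86400*3*Qv / (pi*hr*phi))
L = sqrt(109.25*365.25*86400*3*0.042090 / (pi*298.11*0.23615))
L = 1403.0 m


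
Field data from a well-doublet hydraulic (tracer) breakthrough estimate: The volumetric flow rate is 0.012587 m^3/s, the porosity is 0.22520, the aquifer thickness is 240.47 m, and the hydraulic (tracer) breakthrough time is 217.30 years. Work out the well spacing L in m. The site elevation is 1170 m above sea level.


L = sqrt(t_bt*365.25*86400*3*Qv / (pi*hr*phi))
L = sqrt(217.30*365.25*86400*3*0.012587 / (pi*240.47*0.22520))
L = 1233.7 m


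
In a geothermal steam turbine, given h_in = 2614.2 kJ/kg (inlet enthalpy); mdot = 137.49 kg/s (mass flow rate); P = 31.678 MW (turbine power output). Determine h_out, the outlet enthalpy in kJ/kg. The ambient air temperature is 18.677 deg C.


h_out = h_in - P * 1000 / mdot
h_out = 2614.2 - 31.678 * 1000 / 137.49
h_out = 2383.8 kJ/kg


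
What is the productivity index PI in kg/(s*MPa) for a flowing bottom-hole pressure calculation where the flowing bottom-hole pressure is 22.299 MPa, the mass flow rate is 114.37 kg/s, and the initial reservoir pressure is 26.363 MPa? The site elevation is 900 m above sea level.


PI = mdot / (P_i - P_wf)
PI = 114.37 / (26.363 - 22.299)
PI = 28.142 kg/(s*MPa)


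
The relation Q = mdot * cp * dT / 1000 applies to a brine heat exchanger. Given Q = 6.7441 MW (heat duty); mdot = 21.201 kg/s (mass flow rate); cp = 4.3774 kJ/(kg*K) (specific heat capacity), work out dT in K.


dT = Q * 1000 / (mdot * cp)
dT = 6.7441 * 1000 / (21.201 * 4.3774)
dT = 72.669 K


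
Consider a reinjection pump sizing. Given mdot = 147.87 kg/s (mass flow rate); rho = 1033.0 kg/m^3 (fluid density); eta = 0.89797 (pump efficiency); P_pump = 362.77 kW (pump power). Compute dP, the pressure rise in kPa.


dP = P_pump * rho * eta / mdot
dP = 362.77 * 1033.0 * 0.89797 / 147.87
dP = 2275.7 kPa


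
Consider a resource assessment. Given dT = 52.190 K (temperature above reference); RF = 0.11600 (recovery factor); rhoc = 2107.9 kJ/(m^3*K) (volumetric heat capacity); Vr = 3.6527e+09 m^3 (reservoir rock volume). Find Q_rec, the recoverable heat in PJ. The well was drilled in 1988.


Step 1: Q_s = Vr*rhoc*dT/1e12 = 3.6527e+09*2107.9*52.19/1e12 = 401.8383 PJ
Step 2: Q_rec = Q_s * RF = 401.8383 * 0.116 = 46.613 PJ
Q_rec = 46.613 PJ


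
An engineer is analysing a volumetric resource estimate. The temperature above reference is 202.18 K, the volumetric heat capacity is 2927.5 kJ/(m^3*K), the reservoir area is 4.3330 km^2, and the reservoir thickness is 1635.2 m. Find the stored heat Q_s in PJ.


Step 1: Vr = A*1e6*hr = 4.333*1e6*1635.2 = 7.085322e+09 m^3
Step 2: Q_s = Vr*rhoc*dT/1e12 = 7.085322e+09*2927.5*202.18/1e12 = 4193.7 PJ
Q_s = 4193.7 PJ


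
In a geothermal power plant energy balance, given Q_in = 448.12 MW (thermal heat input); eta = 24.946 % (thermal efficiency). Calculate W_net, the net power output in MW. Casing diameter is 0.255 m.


W_net = eta / 100 * Q_in
W_net = 24.946 / 100 * 448.12
W_net = 111.79 MW


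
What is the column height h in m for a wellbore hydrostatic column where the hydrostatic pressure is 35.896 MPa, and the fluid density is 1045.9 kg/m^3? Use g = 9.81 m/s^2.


h = P * 1e6 / (g * rho)
h = 35.896 * 1e6 / (9.81 * 1045.9)
h = 3498.5 m


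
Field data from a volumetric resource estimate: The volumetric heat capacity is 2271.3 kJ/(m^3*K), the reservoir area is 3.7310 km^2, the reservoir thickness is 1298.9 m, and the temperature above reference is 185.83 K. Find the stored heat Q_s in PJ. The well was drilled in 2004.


Step 1: Vr = A*1e6*hr = 3.731*1e6*1298.9 = 4.846196e+09 m^3
Step 2: Q_s = Vr*rhoc*dT/1e12 = 4.846196e+09*2271.3*185.83/1e12 = 2045.5 PJ
Q_s = 2045.5 PJ


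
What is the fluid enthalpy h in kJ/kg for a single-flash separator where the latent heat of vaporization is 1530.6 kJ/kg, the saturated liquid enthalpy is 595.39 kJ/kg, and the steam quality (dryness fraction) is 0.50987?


h = hf + x * hfg
h = 595.39 + 0.50987 * 1530.6
h = 1375.8 kJ/kg


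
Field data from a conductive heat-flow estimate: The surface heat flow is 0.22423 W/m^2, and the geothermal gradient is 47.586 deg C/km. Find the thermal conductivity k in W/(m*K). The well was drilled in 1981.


k = q * 1000 / grad
k = 0.22423 * 1000 / 47.586
k = 4.7121 W/(m*K)


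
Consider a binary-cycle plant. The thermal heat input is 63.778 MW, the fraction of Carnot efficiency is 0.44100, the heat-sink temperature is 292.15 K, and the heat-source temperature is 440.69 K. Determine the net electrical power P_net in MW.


Step 1: eta = (1 - Tc/Th)*f = (1 - 292.15/440.69)*0.441 = 0.1486445
Step 2: P_net = eta * Q_in = 0.1486445 * 63.778 = 9.4802 MW
P_net = 9.4802 MW


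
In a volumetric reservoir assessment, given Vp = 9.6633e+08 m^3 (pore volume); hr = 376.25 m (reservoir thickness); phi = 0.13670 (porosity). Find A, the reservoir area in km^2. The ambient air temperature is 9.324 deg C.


A = Vp / (1e6 * hr * phi)
A = 9.6633e+08 / (1e6 * 376.25 * 0.13670)
A = 18.788 km^2


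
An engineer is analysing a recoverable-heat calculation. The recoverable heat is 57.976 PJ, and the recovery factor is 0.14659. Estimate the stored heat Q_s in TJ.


Q_s = Q_rec / RF
Q_s = 57.976 / 0.14659
Q_s = 395.4976 PJ
Convert: 395.4976 PJ * 1000.0 = 3.9550e+05 TJ
Q_s = 3.9550e+05 TJ


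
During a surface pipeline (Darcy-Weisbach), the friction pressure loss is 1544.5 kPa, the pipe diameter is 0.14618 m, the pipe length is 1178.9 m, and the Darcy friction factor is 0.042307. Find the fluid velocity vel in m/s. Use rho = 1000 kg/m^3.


vel = sqrt(dP*1000*2*D / (f*L*rho))
vel = sqrt(1544.5*1000*2*0.14618 / (0.042307*1178.9*1000))
vel = 3.0089 m/s


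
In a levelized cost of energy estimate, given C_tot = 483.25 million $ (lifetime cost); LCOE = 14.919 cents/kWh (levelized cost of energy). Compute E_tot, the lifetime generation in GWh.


E_tot = C_tot / LCOE * 100
E_tot = 483.25 / 14.919 * 100
E_tot = 3239.2 GWh


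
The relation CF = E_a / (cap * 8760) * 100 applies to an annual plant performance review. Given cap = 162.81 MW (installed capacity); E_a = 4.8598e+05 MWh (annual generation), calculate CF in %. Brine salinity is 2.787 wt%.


CF = E_a / (cap * 8760) * 100
CF = 4.8598e+05 / (162.81 * 8760) * 100
CF = 34.075 %


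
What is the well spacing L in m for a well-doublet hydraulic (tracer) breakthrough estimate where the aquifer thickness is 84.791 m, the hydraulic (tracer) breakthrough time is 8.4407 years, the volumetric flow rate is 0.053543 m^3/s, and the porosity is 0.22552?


L = sqrt(t_bt*365.25*86400*3*Qv / (pi*hr*phi))
L = sqrt(8.4407*365.25*86400*3*0.053543 / (pi*84.791*0.22552))
L = 843.94 m


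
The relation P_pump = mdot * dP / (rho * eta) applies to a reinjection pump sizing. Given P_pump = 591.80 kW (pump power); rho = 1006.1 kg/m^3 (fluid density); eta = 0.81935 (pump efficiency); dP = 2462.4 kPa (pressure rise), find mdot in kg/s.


mdot = P_pump * rho * eta / dP
mdot = 591.80 * 1006.1 * 0.81935 / 2462.4
mdot = 198.12 kg/s


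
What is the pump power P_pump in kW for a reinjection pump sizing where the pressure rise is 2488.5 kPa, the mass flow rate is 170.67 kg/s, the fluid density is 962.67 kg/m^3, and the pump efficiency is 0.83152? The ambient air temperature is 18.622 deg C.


P_pump = mdot * dP / (rho * eta)
P_pump = 170.67 * 2488.5 / (962.67 * 0.83152)
P_pump = 530.57 kW


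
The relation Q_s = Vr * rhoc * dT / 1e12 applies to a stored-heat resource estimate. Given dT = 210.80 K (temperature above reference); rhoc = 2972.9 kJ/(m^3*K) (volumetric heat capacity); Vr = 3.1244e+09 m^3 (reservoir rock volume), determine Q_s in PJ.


Q_s = Vr * rhoc * dT / 1e12
Q_s = 3.1244e+09 * 2972.9 * 210.80 / 1e12
Q_s = 1958.0 PJ


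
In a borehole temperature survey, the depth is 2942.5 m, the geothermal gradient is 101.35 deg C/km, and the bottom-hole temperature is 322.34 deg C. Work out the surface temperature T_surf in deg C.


T_surf = T_d - grad * d / 1000
T_surf = 322.34 - 101.35 * 2942.5 / 1000
T_surf = 24.118 deg C


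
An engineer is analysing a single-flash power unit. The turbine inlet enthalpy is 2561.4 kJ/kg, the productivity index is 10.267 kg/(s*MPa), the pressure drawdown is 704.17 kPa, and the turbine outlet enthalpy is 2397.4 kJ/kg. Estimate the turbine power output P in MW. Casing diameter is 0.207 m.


Step 1: mdot = PI * dP / 1000 = 10.267 * 704.17 / 1000 = 7.229713 kg/s
Step 2: P = mdot*(h_in - h_out)/1000 = 7.229713*(2561.4 - 2397.4)/1000 = 1.1857 MW
P = 1.1857 MW


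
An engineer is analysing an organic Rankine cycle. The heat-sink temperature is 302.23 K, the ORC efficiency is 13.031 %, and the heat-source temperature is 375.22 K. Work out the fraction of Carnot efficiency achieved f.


f = (eta_orc/100) / (1 - Tc/Th)
f = (13.031/100) / (1 - 302.23/375.22)
f = 0.66989


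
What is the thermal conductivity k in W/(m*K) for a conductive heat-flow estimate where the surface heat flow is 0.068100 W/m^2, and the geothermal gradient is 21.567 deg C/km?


k = q * 1000 / grad
k = 0.068100 * 1000 / 21.567
k = 3.1576 W/(m*K)


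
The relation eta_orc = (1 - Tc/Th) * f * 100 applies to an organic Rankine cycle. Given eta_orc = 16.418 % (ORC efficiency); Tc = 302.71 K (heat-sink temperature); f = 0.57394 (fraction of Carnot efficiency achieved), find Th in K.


Th = Tc / (1 - (eta_orc/100)/f)
Th = 302.71 / (1 - (16.418/100)/0.57394)
Th = 424.00 K


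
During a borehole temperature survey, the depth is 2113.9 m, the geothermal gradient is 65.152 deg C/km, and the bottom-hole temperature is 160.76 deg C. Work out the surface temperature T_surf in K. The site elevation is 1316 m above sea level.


T_surf = T_d - grad * d / 1000
T_surf = 160.76 - 65.152 * 2113.9 / 1000
T_surf = 23.03519 deg C
Convert to K: 23.03519 + 273.15 = 296.19 K
T_surf = 296.19 K


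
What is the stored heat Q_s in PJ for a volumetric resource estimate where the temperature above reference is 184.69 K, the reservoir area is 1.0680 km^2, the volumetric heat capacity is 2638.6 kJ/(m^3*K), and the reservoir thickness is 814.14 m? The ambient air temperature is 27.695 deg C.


Step 1: Vr = A*1e6*hr = 1.068*1e6*814.14 = 8.695015e+08 m^3
Step 2: Q_s = Vr*rhoc*dT/1e12 = 8.695015e+08*2638.6*184.69/1e12 = 423.73 PJ
Q_s = 423.73 PJ


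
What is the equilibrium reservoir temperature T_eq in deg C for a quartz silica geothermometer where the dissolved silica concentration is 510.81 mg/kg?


T_eq = 1309 / (5.19 - log10(SiO2)) - 273.15
T_eq = 1309 / (5.19 - log10(510.81)) - 273.15
T_eq = 254.30 deg C


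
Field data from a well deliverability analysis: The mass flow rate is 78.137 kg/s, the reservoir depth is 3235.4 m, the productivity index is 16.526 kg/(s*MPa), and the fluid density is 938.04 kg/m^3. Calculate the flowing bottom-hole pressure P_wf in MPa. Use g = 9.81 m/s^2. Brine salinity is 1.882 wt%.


Step 1: P_i = rho*g*h/1e6 = 938.04*9.81*3235.4/1e6 = 29.77271 MPa
Step 2: P_wf = P_i - mdot/PI = 29.77271 - 78.137/16.526 = 25.045 MPa
P_wf = 25.045 MPa


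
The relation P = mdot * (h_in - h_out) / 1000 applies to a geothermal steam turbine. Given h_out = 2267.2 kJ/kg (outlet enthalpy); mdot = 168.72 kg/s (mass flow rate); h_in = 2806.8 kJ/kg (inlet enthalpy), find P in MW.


P = mdot * (h_in - h_out) / 1000
P = 168.72 * (2806.8 - 2267.2) / 1000
P = 91.041 MW


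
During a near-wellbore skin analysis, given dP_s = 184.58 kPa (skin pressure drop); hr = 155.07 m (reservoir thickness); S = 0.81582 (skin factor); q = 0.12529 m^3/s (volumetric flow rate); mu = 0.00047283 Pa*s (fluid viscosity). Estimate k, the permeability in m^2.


k = S*q*mu / (2*pi*dP_s*1000*hr)
k = 0.81582*0.12529*0.00047283 / (2*pi*184.58*1000*155.07)
k = 2.6873e-13 m^2


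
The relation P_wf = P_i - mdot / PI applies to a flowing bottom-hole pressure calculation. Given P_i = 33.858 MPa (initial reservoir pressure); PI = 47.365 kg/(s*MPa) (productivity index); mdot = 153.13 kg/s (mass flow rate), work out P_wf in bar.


P_wf = P_i - mdot / PI
P_wf = 33.858 - 153.13 / 47.365
P_wf = 30.62502 MPa
Convert: 30.62502 MPa * 10.0 = 306.25 bar
P_wf = 306.25 bar


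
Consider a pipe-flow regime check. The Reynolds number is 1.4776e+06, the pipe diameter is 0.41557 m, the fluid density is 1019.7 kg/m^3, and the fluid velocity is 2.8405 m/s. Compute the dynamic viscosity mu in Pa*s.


mu = rho * vel * D / Re
mu = 1019.7 * 2.8405 * 0.41557 / 1.4776e+06
mu = 0.00081462 Pa*s


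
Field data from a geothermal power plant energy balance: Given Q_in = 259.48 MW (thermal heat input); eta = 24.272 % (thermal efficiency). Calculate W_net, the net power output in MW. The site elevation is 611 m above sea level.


W_net = eta / 100 * Q_in
W_net = 24.272 / 100 * 259.48
W_net = 62.981 MW


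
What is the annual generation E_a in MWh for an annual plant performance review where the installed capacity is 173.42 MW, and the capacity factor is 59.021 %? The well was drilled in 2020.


E_a = CF / 100 * cap * 8760
E_a = 59.021 / 100 * 173.42 * 8760
E_a = 8.9662e+05 MWh


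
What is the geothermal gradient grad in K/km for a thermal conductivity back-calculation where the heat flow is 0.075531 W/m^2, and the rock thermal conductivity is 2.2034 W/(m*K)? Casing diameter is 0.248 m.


grad = q / k * 1000
grad = 0.075531 / 2.2034 * 1000
grad = 34.27930 deg C/km
Convert: 34.27930 deg C/km * 1.0 = 34.279 K/km
grad = 34.279 K/km


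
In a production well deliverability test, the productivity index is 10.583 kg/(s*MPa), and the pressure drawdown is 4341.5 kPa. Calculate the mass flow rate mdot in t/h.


mdot = PI * dP / 1000
mdot = 10.583 * 4341.5 / 1000
mdot = 45.94609 kg/s
Convert: 45.94609 kg/s * 3.6 = 165.41 t/h
mdot = 165.41 t/h


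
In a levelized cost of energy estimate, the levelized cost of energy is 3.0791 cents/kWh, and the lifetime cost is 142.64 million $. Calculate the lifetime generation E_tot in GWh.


E_tot = C_tot / LCOE * 100
E_tot = 142.64 / 3.0791 * 100
E_tot = 4632.5 GWh


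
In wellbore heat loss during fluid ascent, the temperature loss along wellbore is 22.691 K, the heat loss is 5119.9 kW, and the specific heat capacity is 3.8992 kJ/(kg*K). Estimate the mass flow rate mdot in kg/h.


mdot = Q_loss / (cp * dT)
mdot = 5119.9 / (3.8992 * 22.691)
mdot = 57.86718 kg/s
Convert: 57.86718 kg/s * 3600.0 = 2.0832e+05 kg/h
mdot = 2.0832e+05 kg/h


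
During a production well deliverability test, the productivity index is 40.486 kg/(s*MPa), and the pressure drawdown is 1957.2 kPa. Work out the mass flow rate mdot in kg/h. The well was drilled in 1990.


mdot = PI * dP / 1000
mdot = 40.486 * 1957.2 / 1000
mdot = 79.23920 kg/s
Convert: 79.23920 kg/s * 3600.0 = 2.8526e+05 kg/h
mdot = 2.8526e+05 kg/h


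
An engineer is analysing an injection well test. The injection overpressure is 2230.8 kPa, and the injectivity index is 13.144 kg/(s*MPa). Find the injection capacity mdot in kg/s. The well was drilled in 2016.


mdot = II * dP / 1000
mdot = 13.144 * 2230.8 / 1000
mdot = 29.322 kg/s


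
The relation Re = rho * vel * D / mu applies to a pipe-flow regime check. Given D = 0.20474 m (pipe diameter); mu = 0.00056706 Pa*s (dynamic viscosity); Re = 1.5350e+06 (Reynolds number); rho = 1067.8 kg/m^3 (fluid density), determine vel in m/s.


vel = Re * mu / (rho * D)
vel = 1.5350e+06 * 0.00056706 / (1067.8 * 0.20474)
vel = 3.9815 m/s


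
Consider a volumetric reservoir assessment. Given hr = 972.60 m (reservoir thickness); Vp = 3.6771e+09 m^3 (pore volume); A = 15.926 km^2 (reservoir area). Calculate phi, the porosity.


phi = Vp / (A * 1e6 * hr)
phi = 3.6771e+09 / (15.926 * 1e6 * 972.60)
phi = 0.23739


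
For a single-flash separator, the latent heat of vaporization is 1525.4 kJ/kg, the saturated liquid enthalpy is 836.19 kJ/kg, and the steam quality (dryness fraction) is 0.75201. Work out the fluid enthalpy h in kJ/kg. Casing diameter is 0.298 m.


h = hf + x * hfg
h = 836.19 + 0.75201 * 1525.4
h = 1983.3 kJ/kg


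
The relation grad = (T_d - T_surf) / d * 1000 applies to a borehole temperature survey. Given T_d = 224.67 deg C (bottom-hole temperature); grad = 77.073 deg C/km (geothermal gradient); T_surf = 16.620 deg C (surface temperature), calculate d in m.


d = (T_d - T_surf) / grad * 1000
d = (224.67 - 16.620) / 77.073 * 1000
d = 2699.4 m


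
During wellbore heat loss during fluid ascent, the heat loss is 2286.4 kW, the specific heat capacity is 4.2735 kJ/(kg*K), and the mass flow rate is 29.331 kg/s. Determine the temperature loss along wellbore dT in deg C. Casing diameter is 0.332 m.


dT = Q_loss / (mdot * cp)
dT = 2286.4 / (29.331 * 4.2735)
dT = 18.24071 K
Convert (temperature difference, 1 K = 1 deg C): 18.24071 K = 18.24071 deg C
dT = 18.241 deg C


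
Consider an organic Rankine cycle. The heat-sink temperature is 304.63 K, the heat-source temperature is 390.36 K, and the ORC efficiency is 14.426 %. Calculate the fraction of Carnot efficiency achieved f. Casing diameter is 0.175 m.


f = (eta_orc/100) / (1 - Tc/Th)
f = (14.426/100) / (1 - 304.63/390.36)
f = 0.65687


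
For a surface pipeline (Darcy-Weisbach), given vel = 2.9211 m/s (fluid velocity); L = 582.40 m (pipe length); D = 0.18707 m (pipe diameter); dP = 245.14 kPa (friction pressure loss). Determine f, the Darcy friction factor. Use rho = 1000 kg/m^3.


f = dP*1000 / ((L/D)*(rho*vel^2/2))
f = 245.14*1000 / ((582.40/0.18707)*(1000*2.9211^2/2))
f = 0.018456


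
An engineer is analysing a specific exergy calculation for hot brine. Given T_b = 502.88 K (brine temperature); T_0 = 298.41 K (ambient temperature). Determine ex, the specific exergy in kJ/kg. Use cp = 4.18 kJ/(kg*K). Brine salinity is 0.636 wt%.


ex = cp * ((T_b - T_0) - T_0 * ln(T_b/T_0))
ex = 4.18 * ((502.88 - 298.41) - 298.41 * ln(502.88/298.41))
ex = 203.71 kJ/kg


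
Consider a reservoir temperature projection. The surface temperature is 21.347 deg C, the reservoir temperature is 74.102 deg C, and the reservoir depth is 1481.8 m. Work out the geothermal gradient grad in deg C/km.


grad = (T_res - T_surf) / d * 1000
grad = (74.102 - 21.347) / 1481.8 * 1000
grad = 35.602 deg C/km


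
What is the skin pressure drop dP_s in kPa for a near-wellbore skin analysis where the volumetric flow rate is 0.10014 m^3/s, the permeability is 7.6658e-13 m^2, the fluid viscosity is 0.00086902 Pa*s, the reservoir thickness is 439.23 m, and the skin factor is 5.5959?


dP_s = S * q * mu / (2*pi*k*hr) / 1000
dP_s = 5.5959 * 0.10014 * 0.00086902 / (2*pi*7.6658e-13*439.23) / 1000
dP_s = 230.19 kPa


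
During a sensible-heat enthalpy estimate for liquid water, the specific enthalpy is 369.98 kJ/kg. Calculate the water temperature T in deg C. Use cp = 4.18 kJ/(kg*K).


T = h / cp
T = 369.98 / 4.18
T = 88.512 deg C


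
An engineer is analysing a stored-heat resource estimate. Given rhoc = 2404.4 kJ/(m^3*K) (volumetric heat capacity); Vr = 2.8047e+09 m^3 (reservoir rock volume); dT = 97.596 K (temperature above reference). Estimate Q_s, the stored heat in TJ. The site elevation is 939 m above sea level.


Q_s = Vr * rhoc * dT / 1e12
Q_s = 2.8047e+09 * 2404.4 * 97.596 / 1e12
Q_s = 658.1504 PJ
Convert: 658.1504 PJ * 1000.0 = 6.5815e+05 TJ
Q_s = 6.5815e+05 TJ


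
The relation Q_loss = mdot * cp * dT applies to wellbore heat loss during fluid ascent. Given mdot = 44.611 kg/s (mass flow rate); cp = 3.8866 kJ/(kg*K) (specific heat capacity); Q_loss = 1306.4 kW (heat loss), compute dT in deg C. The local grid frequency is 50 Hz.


dT = Q_loss / (mdot * cp)
dT = 1306.4 / (44.611 * 3.8866)
dT = 7.534672 K
Convert (temperature difference, 1 K = 1 deg C): 7.534672 K = 7.534672 deg C
dT = 7.5347 deg C


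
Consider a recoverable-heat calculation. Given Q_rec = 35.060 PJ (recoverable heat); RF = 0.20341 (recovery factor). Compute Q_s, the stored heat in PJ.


Q_s = Q_rec / RF
Q_s = 35.060 / 0.20341
Q_s = 172.36 PJ


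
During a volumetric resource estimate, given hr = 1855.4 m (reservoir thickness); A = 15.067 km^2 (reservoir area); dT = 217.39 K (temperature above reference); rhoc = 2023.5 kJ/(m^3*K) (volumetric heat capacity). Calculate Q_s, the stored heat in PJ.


Step 1: Vr = A*1e6*hr = 15.067*1e6*1855.4 = 2.795531e+10 m^3
Step 2: Q_s = Vr*rhoc*dT/1e12 = 2.795531e+10*2023.5*217.39/1e12 = 12297 PJ
Q_s = 12297 PJ


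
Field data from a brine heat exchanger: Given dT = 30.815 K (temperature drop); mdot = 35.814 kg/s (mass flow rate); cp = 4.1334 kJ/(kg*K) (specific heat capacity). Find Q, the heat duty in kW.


Q = mdot * cp * dT / 1000
Q = 35.814 * 4.1334 * 30.815 / 1000
Q = 4.561655 MW
Convert: 4.561655 MW * 1000.0 = 4561.7 kW
Q = 4561.7 kW
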